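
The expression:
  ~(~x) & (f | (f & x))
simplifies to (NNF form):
f & x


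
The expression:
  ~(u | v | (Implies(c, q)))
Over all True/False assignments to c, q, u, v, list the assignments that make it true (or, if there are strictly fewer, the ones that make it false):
is true only for:
  c=True, q=False, u=False, v=False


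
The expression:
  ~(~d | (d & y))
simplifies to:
d & ~y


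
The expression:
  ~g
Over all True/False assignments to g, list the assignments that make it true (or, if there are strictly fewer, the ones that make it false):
is true only for:
  g=False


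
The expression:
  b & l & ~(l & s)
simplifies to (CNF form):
b & l & ~s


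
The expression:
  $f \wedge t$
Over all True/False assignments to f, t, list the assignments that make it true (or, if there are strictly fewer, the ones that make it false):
is true only for:
  f=True, t=True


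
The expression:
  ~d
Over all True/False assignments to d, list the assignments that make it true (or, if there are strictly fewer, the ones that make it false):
is true only for:
  d=False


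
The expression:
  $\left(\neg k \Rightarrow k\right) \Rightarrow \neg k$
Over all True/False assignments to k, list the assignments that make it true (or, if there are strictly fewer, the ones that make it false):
is true only for:
  k=False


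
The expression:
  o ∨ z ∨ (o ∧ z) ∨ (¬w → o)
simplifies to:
o ∨ w ∨ z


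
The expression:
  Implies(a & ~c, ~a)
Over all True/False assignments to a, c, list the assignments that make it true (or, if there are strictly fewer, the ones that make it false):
is false only for:
  a=True, c=False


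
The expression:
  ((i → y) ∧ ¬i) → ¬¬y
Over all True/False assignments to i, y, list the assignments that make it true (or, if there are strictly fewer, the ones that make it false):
is false only for:
  i=False, y=False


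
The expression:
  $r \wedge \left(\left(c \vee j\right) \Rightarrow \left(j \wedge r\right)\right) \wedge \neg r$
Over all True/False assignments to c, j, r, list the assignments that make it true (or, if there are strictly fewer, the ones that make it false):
is never true.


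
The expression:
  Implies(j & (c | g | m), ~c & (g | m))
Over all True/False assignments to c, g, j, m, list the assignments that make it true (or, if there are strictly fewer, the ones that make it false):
is false only for:
  c=True, g=False, j=True, m=False;
  c=True, g=False, j=True, m=True;
  c=True, g=True, j=True, m=False;
  c=True, g=True, j=True, m=True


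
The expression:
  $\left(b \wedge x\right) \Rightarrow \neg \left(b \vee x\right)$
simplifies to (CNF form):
$\neg b \vee \neg x$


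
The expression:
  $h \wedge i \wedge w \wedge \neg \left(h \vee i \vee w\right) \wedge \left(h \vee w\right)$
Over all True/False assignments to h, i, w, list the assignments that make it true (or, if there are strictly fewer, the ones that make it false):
is never true.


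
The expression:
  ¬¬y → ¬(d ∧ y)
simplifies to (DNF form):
¬d ∨ ¬y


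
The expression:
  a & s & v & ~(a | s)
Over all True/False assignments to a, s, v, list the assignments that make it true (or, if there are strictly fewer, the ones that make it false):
is never true.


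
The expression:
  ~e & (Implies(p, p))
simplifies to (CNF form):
~e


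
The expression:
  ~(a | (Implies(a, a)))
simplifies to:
False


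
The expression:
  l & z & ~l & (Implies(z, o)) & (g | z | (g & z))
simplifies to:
False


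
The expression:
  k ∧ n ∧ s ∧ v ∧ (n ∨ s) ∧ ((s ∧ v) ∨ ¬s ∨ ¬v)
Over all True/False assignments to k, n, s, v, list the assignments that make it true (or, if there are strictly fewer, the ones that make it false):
is true only for:
  k=True, n=True, s=True, v=True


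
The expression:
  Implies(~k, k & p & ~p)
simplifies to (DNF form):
k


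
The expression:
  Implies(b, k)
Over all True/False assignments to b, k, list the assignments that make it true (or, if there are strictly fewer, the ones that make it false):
is false only for:
  b=True, k=False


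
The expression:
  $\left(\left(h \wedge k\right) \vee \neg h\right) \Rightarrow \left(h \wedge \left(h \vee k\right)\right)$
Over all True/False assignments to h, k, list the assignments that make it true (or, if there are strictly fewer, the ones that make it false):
is true only for:
  h=True, k=False;
  h=True, k=True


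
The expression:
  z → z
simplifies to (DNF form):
True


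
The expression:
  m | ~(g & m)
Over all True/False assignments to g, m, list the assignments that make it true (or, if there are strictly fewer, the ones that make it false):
is always true.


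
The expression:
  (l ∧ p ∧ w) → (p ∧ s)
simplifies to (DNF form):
s ∨ ¬l ∨ ¬p ∨ ¬w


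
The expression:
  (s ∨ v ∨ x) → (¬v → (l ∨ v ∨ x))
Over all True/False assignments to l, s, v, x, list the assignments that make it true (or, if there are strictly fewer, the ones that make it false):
is false only for:
  l=False, s=True, v=False, x=False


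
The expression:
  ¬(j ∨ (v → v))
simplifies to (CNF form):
False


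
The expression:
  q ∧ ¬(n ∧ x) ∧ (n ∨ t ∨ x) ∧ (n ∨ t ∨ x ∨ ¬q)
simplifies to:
q ∧ (¬n ∨ ¬x) ∧ (n ∨ t ∨ x)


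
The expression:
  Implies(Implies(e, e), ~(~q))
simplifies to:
q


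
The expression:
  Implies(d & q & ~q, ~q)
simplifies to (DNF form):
True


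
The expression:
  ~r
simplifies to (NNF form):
~r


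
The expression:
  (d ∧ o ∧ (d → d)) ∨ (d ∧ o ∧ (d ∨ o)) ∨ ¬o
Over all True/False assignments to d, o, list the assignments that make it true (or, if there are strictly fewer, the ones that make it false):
is false only for:
  d=False, o=True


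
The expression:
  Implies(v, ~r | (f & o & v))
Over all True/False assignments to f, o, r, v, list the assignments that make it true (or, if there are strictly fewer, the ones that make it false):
is false only for:
  f=False, o=False, r=True, v=True;
  f=False, o=True, r=True, v=True;
  f=True, o=False, r=True, v=True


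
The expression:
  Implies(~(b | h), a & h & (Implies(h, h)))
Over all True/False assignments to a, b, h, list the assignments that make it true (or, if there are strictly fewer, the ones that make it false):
is false only for:
  a=False, b=False, h=False;
  a=True, b=False, h=False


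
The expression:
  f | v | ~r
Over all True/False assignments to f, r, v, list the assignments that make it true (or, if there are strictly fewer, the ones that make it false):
is false only for:
  f=False, r=True, v=False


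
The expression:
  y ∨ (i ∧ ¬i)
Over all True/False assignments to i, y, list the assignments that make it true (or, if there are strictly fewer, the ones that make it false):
is true only for:
  i=False, y=True;
  i=True, y=True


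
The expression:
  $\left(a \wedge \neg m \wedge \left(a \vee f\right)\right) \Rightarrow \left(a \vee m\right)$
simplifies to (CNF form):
$\text{True}$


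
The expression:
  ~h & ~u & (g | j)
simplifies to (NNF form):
~h & ~u & (g | j)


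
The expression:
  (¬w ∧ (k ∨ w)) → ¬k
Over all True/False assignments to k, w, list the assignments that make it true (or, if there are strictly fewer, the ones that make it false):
is false only for:
  k=True, w=False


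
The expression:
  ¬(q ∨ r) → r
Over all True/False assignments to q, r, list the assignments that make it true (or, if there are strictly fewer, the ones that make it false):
is false only for:
  q=False, r=False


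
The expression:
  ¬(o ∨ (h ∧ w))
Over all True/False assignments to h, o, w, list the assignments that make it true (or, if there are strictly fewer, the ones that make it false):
is true only for:
  h=False, o=False, w=False;
  h=False, o=False, w=True;
  h=True, o=False, w=False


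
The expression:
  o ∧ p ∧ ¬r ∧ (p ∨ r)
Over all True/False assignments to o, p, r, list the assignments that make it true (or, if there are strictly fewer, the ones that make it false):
is true only for:
  o=True, p=True, r=False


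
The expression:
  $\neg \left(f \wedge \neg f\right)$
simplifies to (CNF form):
$\text{True}$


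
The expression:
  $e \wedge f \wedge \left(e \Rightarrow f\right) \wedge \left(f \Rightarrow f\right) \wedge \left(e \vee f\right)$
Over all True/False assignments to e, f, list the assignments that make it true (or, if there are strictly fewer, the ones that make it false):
is true only for:
  e=True, f=True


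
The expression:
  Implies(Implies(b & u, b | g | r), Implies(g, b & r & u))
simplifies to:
~g | (b & r & u)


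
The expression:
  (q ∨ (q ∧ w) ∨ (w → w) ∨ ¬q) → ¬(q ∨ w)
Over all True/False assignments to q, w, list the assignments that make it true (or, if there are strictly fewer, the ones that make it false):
is true only for:
  q=False, w=False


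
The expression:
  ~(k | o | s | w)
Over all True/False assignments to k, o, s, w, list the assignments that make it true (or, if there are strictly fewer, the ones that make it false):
is true only for:
  k=False, o=False, s=False, w=False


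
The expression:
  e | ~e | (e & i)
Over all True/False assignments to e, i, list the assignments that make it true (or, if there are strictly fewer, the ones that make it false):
is always true.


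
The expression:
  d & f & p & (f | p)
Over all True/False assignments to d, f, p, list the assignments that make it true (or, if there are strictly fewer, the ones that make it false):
is true only for:
  d=True, f=True, p=True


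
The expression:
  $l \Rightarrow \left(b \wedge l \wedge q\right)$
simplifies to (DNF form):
$\left(b \wedge q\right) \vee \neg l$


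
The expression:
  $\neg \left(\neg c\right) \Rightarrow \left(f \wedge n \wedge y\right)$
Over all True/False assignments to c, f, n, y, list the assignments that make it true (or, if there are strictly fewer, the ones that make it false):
is false only for:
  c=True, f=False, n=False, y=False;
  c=True, f=False, n=False, y=True;
  c=True, f=False, n=True, y=False;
  c=True, f=False, n=True, y=True;
  c=True, f=True, n=False, y=False;
  c=True, f=True, n=False, y=True;
  c=True, f=True, n=True, y=False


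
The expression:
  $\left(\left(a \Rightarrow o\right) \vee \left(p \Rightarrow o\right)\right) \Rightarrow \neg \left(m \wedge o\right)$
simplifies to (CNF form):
$\neg m \vee \neg o$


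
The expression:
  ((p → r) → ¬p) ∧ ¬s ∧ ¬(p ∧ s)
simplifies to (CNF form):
¬s ∧ (¬p ∨ ¬r)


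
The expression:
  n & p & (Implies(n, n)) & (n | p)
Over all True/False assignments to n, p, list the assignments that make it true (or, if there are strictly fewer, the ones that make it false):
is true only for:
  n=True, p=True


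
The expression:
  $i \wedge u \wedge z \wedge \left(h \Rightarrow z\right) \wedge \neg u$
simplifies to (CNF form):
$\text{False}$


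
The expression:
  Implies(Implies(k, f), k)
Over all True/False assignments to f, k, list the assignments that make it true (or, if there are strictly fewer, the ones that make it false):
is true only for:
  f=False, k=True;
  f=True, k=True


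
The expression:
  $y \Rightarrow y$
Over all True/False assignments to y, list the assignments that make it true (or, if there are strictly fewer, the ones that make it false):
is always true.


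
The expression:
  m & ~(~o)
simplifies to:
m & o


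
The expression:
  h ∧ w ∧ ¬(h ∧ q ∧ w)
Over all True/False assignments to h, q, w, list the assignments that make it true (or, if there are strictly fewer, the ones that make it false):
is true only for:
  h=True, q=False, w=True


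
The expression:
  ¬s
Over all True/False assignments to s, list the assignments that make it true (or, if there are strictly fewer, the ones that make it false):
is true only for:
  s=False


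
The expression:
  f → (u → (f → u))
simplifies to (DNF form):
True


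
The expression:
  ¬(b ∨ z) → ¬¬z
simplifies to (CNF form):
b ∨ z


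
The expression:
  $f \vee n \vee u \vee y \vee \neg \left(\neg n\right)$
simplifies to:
$f \vee n \vee u \vee y$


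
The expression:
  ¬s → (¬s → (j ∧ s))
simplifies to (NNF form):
s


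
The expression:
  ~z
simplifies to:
~z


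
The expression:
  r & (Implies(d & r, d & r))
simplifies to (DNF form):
r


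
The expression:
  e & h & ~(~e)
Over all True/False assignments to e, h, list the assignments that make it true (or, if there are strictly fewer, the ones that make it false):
is true only for:
  e=True, h=True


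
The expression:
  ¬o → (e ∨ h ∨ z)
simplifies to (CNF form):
e ∨ h ∨ o ∨ z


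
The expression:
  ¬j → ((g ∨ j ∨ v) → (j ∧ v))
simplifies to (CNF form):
(j ∨ ¬g) ∧ (j ∨ ¬v)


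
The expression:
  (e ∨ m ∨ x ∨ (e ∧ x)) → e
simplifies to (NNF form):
e ∨ (¬m ∧ ¬x)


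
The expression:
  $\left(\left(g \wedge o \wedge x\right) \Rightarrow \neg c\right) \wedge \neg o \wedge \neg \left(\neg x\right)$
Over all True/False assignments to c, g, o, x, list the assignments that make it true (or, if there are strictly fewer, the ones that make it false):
is true only for:
  c=False, g=False, o=False, x=True;
  c=False, g=True, o=False, x=True;
  c=True, g=False, o=False, x=True;
  c=True, g=True, o=False, x=True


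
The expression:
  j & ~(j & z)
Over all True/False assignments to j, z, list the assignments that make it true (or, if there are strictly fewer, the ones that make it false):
is true only for:
  j=True, z=False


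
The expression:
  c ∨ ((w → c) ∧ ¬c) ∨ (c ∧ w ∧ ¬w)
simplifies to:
c ∨ ¬w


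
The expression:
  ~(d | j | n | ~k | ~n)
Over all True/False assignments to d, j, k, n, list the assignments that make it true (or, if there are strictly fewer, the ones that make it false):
is never true.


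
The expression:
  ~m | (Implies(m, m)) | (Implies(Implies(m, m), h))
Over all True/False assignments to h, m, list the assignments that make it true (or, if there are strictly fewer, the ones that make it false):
is always true.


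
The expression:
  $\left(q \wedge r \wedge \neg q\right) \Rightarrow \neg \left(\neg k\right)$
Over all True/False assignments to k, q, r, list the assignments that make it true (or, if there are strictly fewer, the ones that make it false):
is always true.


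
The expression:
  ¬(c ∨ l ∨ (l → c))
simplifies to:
False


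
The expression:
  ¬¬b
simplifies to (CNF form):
b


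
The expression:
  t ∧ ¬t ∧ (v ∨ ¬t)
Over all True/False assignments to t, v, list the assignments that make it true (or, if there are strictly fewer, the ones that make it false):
is never true.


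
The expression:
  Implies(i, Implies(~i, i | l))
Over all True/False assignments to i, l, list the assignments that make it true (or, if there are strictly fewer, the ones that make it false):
is always true.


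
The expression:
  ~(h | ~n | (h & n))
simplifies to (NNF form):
n & ~h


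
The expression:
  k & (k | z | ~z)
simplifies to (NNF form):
k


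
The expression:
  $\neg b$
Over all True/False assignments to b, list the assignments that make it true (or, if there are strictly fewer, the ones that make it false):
is true only for:
  b=False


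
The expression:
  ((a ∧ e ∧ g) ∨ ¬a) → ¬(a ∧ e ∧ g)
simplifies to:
¬a ∨ ¬e ∨ ¬g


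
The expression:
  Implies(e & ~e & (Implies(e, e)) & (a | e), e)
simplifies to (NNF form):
True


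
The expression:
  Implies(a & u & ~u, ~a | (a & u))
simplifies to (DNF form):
True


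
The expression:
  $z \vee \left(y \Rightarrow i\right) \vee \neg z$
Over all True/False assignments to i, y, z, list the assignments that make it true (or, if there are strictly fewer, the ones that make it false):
is always true.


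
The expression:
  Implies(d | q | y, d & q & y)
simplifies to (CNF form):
(d | ~y) & (q | ~d) & (y | ~q)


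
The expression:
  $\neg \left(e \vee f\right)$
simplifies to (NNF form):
$\neg e \wedge \neg f$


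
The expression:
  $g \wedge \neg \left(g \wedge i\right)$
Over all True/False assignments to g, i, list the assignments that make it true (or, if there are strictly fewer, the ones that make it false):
is true only for:
  g=True, i=False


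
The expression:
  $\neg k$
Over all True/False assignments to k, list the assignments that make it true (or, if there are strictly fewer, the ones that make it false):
is true only for:
  k=False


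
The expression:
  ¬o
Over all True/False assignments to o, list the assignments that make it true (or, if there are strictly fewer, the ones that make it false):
is true only for:
  o=False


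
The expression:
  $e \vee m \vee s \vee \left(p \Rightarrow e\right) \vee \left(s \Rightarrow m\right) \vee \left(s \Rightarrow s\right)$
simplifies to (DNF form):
$\text{True}$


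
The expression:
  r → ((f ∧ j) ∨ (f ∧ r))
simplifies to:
f ∨ ¬r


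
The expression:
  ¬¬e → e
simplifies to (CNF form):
True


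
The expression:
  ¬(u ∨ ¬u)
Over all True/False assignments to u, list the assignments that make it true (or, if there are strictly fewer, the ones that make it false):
is never true.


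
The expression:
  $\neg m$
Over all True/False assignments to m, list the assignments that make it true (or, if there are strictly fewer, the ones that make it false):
is true only for:
  m=False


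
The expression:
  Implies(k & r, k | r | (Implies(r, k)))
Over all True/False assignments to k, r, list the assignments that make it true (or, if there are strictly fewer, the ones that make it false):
is always true.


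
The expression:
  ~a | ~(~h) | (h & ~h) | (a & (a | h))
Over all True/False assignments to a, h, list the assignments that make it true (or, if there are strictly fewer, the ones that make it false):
is always true.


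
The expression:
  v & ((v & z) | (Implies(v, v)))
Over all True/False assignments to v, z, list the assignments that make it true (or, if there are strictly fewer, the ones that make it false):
is true only for:
  v=True, z=False;
  v=True, z=True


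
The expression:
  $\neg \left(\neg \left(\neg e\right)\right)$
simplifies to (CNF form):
$\neg e$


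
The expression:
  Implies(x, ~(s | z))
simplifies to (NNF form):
~x | (~s & ~z)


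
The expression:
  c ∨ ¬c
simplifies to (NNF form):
True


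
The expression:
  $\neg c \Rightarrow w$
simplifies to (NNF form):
$c \vee w$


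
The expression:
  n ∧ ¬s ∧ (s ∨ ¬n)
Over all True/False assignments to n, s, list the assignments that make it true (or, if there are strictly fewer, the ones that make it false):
is never true.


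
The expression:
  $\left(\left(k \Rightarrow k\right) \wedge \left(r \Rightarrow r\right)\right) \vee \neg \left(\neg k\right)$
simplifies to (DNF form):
$\text{True}$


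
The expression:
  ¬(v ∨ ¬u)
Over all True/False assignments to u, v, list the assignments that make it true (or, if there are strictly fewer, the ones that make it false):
is true only for:
  u=True, v=False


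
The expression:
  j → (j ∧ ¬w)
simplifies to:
¬j ∨ ¬w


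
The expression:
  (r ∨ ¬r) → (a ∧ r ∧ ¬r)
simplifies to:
False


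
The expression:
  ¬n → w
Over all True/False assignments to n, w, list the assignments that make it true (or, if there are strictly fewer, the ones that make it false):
is false only for:
  n=False, w=False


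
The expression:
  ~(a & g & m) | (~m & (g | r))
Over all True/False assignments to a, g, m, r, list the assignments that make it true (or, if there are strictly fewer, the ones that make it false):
is false only for:
  a=True, g=True, m=True, r=False;
  a=True, g=True, m=True, r=True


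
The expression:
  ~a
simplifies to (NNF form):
~a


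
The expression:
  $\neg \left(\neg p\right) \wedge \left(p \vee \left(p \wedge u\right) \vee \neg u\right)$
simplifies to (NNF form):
$p$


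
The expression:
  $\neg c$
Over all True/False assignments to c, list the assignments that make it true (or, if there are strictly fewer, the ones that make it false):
is true only for:
  c=False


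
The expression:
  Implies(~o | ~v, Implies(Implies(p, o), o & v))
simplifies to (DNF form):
(o & v) | (p & ~o)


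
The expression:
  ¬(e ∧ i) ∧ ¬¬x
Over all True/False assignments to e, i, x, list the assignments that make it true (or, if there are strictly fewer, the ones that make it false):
is true only for:
  e=False, i=False, x=True;
  e=False, i=True, x=True;
  e=True, i=False, x=True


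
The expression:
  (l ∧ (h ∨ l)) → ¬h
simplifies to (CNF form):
¬h ∨ ¬l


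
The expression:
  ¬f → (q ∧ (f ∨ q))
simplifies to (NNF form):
f ∨ q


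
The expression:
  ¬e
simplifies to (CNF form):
¬e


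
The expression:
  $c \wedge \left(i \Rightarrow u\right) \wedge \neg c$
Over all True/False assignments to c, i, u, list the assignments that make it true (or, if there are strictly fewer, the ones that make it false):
is never true.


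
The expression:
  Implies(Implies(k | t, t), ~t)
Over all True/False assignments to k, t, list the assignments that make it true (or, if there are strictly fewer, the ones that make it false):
is true only for:
  k=False, t=False;
  k=True, t=False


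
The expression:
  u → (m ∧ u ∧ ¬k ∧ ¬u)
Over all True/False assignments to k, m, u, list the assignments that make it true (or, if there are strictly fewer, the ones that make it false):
is true only for:
  k=False, m=False, u=False;
  k=False, m=True, u=False;
  k=True, m=False, u=False;
  k=True, m=True, u=False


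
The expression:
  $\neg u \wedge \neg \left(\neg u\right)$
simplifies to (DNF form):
$\text{False}$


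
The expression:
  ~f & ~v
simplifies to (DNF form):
~f & ~v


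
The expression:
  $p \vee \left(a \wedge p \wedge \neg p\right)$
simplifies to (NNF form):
$p$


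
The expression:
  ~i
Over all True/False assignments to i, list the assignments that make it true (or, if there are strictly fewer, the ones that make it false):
is true only for:
  i=False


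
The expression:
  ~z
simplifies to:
~z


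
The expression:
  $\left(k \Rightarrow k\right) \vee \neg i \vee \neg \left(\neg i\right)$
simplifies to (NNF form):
$\text{True}$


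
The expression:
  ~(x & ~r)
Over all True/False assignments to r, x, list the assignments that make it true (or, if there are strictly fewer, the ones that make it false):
is false only for:
  r=False, x=True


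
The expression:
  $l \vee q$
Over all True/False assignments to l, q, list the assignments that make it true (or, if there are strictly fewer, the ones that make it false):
is false only for:
  l=False, q=False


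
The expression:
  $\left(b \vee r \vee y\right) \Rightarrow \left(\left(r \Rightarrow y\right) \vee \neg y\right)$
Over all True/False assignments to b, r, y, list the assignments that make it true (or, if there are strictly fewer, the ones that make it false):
is always true.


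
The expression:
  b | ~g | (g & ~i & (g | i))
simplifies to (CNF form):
b | ~g | ~i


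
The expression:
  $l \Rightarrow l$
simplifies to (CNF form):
$\text{True}$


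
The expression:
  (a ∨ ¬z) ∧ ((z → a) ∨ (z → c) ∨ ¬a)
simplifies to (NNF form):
a ∨ ¬z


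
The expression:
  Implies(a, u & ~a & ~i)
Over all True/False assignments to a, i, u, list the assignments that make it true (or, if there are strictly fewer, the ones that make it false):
is true only for:
  a=False, i=False, u=False;
  a=False, i=False, u=True;
  a=False, i=True, u=False;
  a=False, i=True, u=True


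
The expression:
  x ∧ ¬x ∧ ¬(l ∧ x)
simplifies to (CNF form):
False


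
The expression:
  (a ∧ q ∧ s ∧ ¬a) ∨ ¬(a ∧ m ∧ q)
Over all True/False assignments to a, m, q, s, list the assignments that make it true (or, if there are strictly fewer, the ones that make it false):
is false only for:
  a=True, m=True, q=True, s=False;
  a=True, m=True, q=True, s=True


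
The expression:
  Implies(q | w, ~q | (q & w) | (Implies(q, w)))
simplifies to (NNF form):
w | ~q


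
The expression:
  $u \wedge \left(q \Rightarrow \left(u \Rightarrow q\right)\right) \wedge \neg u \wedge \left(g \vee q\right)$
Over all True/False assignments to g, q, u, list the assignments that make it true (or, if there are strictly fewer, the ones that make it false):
is never true.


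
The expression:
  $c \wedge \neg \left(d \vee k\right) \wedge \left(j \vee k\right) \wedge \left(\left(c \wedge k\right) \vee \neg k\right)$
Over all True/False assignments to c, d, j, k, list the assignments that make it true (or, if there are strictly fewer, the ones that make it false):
is true only for:
  c=True, d=False, j=True, k=False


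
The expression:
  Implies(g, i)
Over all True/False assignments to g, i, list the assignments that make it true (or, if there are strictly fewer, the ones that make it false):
is false only for:
  g=True, i=False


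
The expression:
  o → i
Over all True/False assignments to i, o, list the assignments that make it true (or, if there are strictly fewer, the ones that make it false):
is false only for:
  i=False, o=True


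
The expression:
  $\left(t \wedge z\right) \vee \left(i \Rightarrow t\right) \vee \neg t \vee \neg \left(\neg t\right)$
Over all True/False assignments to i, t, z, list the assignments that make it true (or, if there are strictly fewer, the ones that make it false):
is always true.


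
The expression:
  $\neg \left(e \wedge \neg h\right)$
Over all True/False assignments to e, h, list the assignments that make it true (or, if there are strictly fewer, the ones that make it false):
is false only for:
  e=True, h=False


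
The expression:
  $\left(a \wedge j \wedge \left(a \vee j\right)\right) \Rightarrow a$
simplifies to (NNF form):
$\text{True}$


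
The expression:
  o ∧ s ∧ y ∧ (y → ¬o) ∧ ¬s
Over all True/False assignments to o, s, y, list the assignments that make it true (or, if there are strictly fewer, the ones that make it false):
is never true.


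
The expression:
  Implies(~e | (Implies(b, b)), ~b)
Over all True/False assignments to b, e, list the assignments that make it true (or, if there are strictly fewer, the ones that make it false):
is true only for:
  b=False, e=False;
  b=False, e=True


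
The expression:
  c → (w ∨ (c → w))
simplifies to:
w ∨ ¬c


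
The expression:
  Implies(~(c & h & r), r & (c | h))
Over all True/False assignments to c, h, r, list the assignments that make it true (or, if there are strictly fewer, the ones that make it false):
is true only for:
  c=False, h=True, r=True;
  c=True, h=False, r=True;
  c=True, h=True, r=True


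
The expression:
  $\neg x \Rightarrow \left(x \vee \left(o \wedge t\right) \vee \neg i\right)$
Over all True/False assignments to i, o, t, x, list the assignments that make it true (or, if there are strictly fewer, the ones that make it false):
is false only for:
  i=True, o=False, t=False, x=False;
  i=True, o=False, t=True, x=False;
  i=True, o=True, t=False, x=False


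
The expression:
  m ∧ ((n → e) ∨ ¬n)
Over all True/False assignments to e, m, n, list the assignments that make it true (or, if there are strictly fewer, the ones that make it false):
is true only for:
  e=False, m=True, n=False;
  e=True, m=True, n=False;
  e=True, m=True, n=True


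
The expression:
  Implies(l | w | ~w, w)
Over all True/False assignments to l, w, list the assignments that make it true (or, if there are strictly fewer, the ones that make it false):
is true only for:
  l=False, w=True;
  l=True, w=True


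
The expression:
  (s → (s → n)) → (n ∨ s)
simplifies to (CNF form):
n ∨ s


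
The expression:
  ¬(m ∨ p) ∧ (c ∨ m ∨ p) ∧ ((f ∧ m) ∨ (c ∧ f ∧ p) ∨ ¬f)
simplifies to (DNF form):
c ∧ ¬f ∧ ¬m ∧ ¬p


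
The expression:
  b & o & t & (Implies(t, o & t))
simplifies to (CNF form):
b & o & t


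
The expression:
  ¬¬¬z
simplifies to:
¬z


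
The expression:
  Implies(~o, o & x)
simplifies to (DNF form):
o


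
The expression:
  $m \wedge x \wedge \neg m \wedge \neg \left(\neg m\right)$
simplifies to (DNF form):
$\text{False}$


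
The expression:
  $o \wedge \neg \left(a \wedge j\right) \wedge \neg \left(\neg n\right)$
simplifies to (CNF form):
$n \wedge o \wedge \left(\neg a \vee \neg j\right)$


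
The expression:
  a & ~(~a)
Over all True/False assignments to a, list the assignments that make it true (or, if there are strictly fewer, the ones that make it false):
is true only for:
  a=True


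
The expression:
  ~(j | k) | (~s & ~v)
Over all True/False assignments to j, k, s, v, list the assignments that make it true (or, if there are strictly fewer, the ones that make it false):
is true only for:
  j=False, k=False, s=False, v=False;
  j=False, k=False, s=False, v=True;
  j=False, k=False, s=True, v=False;
  j=False, k=False, s=True, v=True;
  j=False, k=True, s=False, v=False;
  j=True, k=False, s=False, v=False;
  j=True, k=True, s=False, v=False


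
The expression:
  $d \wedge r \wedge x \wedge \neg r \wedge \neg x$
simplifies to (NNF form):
$\text{False}$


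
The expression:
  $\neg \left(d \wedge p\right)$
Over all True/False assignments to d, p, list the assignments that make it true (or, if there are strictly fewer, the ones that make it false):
is false only for:
  d=True, p=True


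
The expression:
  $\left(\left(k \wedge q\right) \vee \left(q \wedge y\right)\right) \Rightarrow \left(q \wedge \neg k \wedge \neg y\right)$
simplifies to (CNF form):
$\left(\neg k \vee \neg q\right) \wedge \left(\neg q \vee \neg y\right)$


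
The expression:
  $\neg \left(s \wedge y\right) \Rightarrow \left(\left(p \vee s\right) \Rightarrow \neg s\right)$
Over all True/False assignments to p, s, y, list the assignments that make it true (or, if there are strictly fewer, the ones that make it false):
is false only for:
  p=False, s=True, y=False;
  p=True, s=True, y=False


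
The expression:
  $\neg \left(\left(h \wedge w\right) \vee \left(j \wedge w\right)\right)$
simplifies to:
$\left(\neg h \wedge \neg j\right) \vee \neg w$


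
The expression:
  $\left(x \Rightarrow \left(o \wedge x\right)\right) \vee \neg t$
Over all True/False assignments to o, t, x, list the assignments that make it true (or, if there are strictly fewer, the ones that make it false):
is false only for:
  o=False, t=True, x=True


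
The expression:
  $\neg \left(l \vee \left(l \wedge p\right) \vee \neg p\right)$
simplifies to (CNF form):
$p \wedge \neg l$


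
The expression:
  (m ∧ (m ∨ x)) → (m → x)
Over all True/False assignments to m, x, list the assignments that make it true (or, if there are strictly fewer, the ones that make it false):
is false only for:
  m=True, x=False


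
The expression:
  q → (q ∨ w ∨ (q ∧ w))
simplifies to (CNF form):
True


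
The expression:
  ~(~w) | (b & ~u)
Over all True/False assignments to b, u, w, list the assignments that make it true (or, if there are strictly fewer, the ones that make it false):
is false only for:
  b=False, u=False, w=False;
  b=False, u=True, w=False;
  b=True, u=True, w=False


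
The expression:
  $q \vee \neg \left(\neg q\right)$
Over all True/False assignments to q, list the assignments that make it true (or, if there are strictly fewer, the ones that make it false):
is true only for:
  q=True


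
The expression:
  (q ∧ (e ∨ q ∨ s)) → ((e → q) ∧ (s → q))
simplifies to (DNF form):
True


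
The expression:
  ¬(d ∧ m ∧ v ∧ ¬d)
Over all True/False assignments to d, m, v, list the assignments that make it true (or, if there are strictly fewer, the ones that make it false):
is always true.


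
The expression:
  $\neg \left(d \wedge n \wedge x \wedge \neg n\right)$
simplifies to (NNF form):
$\text{True}$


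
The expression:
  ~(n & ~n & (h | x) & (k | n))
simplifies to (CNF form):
True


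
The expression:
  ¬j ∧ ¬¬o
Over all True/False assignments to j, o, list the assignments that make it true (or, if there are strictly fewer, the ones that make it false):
is true only for:
  j=False, o=True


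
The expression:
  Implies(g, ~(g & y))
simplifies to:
~g | ~y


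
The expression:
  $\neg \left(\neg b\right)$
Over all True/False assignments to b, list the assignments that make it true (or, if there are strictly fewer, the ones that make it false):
is true only for:
  b=True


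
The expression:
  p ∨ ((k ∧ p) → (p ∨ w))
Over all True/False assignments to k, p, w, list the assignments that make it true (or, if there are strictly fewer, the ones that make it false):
is always true.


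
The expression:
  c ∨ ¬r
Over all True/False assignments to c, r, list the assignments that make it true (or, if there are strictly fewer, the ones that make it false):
is false only for:
  c=False, r=True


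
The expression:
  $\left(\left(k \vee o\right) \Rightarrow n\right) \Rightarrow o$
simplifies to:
$o \vee \left(k \wedge \neg n\right)$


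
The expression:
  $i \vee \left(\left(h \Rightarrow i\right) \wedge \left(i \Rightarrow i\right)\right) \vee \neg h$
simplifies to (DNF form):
$i \vee \neg h$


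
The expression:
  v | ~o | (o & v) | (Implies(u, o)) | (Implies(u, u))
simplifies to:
True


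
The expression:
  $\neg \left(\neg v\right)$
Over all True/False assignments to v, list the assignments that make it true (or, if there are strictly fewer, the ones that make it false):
is true only for:
  v=True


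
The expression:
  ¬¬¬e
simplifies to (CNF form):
¬e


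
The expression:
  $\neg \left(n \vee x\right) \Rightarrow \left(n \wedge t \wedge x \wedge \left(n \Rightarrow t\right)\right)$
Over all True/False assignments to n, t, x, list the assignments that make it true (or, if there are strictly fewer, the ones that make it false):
is false only for:
  n=False, t=False, x=False;
  n=False, t=True, x=False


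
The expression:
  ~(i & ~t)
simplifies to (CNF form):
t | ~i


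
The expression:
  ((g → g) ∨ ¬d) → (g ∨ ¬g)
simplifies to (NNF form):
True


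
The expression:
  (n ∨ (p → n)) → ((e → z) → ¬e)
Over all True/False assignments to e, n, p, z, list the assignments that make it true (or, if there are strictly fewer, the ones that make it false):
is false only for:
  e=True, n=False, p=False, z=True;
  e=True, n=True, p=False, z=True;
  e=True, n=True, p=True, z=True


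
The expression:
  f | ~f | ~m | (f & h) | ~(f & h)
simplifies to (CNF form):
True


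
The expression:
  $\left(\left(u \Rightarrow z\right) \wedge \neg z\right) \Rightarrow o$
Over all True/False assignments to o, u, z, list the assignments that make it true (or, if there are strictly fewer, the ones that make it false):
is false only for:
  o=False, u=False, z=False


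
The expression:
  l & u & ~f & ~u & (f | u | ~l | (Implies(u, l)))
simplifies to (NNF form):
False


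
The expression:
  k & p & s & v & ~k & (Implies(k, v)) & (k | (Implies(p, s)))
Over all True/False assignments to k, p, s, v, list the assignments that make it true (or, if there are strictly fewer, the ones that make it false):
is never true.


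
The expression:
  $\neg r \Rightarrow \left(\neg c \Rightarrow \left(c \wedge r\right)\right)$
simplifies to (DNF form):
$c \vee r$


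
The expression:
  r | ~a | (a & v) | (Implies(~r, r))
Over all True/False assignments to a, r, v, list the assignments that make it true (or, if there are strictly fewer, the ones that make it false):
is false only for:
  a=True, r=False, v=False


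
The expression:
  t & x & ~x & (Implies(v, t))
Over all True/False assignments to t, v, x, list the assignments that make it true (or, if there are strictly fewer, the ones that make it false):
is never true.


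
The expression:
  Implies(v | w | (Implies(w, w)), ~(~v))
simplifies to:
v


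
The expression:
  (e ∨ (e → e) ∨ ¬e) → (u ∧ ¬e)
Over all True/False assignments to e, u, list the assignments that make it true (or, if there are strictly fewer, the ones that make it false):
is true only for:
  e=False, u=True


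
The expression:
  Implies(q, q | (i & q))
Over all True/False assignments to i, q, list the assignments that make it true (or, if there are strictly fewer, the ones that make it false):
is always true.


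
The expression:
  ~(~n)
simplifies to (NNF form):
n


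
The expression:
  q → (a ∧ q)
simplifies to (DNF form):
a ∨ ¬q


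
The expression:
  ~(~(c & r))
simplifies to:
c & r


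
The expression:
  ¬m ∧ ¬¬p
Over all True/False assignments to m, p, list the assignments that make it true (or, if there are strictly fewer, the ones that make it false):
is true only for:
  m=False, p=True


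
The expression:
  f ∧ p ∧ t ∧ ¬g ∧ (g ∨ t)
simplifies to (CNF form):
f ∧ p ∧ t ∧ ¬g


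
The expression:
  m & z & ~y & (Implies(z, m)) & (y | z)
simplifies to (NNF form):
m & z & ~y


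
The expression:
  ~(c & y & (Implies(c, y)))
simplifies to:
~c | ~y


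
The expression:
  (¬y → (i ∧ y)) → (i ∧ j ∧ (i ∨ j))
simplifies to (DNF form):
(i ∧ j) ∨ ¬y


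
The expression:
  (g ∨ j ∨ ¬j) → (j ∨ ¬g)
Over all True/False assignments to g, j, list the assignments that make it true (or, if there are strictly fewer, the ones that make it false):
is false only for:
  g=True, j=False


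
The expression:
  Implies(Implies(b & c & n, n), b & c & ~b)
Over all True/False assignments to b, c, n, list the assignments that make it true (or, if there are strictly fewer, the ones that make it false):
is never true.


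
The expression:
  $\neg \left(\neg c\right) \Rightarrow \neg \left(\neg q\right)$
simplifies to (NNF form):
$q \vee \neg c$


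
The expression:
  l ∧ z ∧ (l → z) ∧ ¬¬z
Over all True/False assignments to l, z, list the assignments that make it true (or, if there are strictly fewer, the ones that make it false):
is true only for:
  l=True, z=True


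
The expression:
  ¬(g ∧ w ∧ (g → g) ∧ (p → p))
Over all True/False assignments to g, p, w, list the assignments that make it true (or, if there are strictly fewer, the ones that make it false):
is false only for:
  g=True, p=False, w=True;
  g=True, p=True, w=True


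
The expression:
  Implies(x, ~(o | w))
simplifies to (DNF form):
~x | (~o & ~w)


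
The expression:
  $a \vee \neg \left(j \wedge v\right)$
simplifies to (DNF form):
$a \vee \neg j \vee \neg v$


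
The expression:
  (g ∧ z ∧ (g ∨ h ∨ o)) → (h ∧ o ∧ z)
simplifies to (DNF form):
(h ∧ o) ∨ ¬g ∨ ¬z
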